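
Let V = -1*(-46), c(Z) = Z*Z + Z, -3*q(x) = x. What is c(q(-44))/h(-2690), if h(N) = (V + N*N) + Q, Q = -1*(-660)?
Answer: 1034/32565627 ≈ 3.1751e-5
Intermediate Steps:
q(x) = -x/3
c(Z) = Z + Z**2 (c(Z) = Z**2 + Z = Z + Z**2)
V = 46
Q = 660
h(N) = 706 + N**2 (h(N) = (46 + N*N) + 660 = (46 + N**2) + 660 = 706 + N**2)
c(q(-44))/h(-2690) = ((-1/3*(-44))*(1 - 1/3*(-44)))/(706 + (-2690)**2) = (44*(1 + 44/3)/3)/(706 + 7236100) = ((44/3)*(47/3))/7236806 = (2068/9)*(1/7236806) = 1034/32565627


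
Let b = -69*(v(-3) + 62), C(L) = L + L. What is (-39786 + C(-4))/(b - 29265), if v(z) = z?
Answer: 19897/16668 ≈ 1.1937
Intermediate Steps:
C(L) = 2*L
b = -4071 (b = -69*(-3 + 62) = -69*59 = -4071)
(-39786 + C(-4))/(b - 29265) = (-39786 + 2*(-4))/(-4071 - 29265) = (-39786 - 8)/(-33336) = -39794*(-1/33336) = 19897/16668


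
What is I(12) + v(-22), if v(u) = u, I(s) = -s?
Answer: -34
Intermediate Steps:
I(12) + v(-22) = -1*12 - 22 = -12 - 22 = -34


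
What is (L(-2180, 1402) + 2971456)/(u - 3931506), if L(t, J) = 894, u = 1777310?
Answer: -1486175/1077098 ≈ -1.3798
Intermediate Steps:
(L(-2180, 1402) + 2971456)/(u - 3931506) = (894 + 2971456)/(1777310 - 3931506) = 2972350/(-2154196) = 2972350*(-1/2154196) = -1486175/1077098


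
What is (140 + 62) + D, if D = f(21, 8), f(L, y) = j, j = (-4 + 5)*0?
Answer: 202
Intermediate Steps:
j = 0 (j = 1*0 = 0)
f(L, y) = 0
D = 0
(140 + 62) + D = (140 + 62) + 0 = 202 + 0 = 202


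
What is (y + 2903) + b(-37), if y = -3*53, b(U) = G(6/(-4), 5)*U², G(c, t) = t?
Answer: 9589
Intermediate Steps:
b(U) = 5*U²
y = -159
(y + 2903) + b(-37) = (-159 + 2903) + 5*(-37)² = 2744 + 5*1369 = 2744 + 6845 = 9589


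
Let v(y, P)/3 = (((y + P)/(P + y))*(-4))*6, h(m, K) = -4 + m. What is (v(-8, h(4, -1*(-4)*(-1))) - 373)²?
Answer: 198025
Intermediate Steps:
v(y, P) = -72 (v(y, P) = 3*((((y + P)/(P + y))*(-4))*6) = 3*((((P + y)/(P + y))*(-4))*6) = 3*((1*(-4))*6) = 3*(-4*6) = 3*(-24) = -72)
(v(-8, h(4, -1*(-4)*(-1))) - 373)² = (-72 - 373)² = (-445)² = 198025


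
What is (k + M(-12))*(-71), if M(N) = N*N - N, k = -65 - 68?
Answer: -1633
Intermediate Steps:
k = -133
M(N) = N² - N
(k + M(-12))*(-71) = (-133 - 12*(-1 - 12))*(-71) = (-133 - 12*(-13))*(-71) = (-133 + 156)*(-71) = 23*(-71) = -1633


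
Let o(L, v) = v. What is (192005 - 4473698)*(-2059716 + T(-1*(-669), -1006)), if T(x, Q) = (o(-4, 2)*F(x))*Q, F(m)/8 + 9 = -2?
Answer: 8060972143380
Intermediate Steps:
F(m) = -88 (F(m) = -72 + 8*(-2) = -72 - 16 = -88)
T(x, Q) = -176*Q (T(x, Q) = (2*(-88))*Q = -176*Q)
(192005 - 4473698)*(-2059716 + T(-1*(-669), -1006)) = (192005 - 4473698)*(-2059716 - 176*(-1006)) = -4281693*(-2059716 + 177056) = -4281693*(-1882660) = 8060972143380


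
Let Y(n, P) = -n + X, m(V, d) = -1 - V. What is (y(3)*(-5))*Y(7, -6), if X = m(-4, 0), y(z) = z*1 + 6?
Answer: 180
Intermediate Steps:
y(z) = 6 + z (y(z) = z + 6 = 6 + z)
X = 3 (X = -1 - 1*(-4) = -1 + 4 = 3)
Y(n, P) = 3 - n (Y(n, P) = -n + 3 = 3 - n)
(y(3)*(-5))*Y(7, -6) = ((6 + 3)*(-5))*(3 - 1*7) = (9*(-5))*(3 - 7) = -45*(-4) = 180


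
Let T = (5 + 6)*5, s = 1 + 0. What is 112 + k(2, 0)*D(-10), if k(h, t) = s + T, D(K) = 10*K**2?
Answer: 56112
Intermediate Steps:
s = 1
T = 55 (T = 11*5 = 55)
k(h, t) = 56 (k(h, t) = 1 + 55 = 56)
112 + k(2, 0)*D(-10) = 112 + 56*(10*(-10)**2) = 112 + 56*(10*100) = 112 + 56*1000 = 112 + 56000 = 56112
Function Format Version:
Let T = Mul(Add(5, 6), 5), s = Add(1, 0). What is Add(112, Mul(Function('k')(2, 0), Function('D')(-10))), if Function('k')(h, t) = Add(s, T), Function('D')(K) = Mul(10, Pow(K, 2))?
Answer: 56112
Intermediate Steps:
s = 1
T = 55 (T = Mul(11, 5) = 55)
Function('k')(h, t) = 56 (Function('k')(h, t) = Add(1, 55) = 56)
Add(112, Mul(Function('k')(2, 0), Function('D')(-10))) = Add(112, Mul(56, Mul(10, Pow(-10, 2)))) = Add(112, Mul(56, Mul(10, 100))) = Add(112, Mul(56, 1000)) = Add(112, 56000) = 56112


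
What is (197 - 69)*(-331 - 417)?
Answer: -95744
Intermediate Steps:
(197 - 69)*(-331 - 417) = 128*(-748) = -95744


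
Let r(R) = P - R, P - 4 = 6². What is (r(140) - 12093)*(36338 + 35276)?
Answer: -873189502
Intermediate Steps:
P = 40 (P = 4 + 6² = 4 + 36 = 40)
r(R) = 40 - R
(r(140) - 12093)*(36338 + 35276) = ((40 - 1*140) - 12093)*(36338 + 35276) = ((40 - 140) - 12093)*71614 = (-100 - 12093)*71614 = -12193*71614 = -873189502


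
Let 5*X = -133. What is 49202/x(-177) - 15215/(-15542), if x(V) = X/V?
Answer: 35618910365/108794 ≈ 3.2740e+5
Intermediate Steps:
X = -133/5 (X = (1/5)*(-133) = -133/5 ≈ -26.600)
x(V) = -133/(5*V)
49202/x(-177) - 15215/(-15542) = 49202/((-133/5/(-177))) - 15215/(-15542) = 49202/((-133/5*(-1/177))) - 15215*(-1/15542) = 49202/(133/885) + 15215/15542 = 49202*(885/133) + 15215/15542 = 43543770/133 + 15215/15542 = 35618910365/108794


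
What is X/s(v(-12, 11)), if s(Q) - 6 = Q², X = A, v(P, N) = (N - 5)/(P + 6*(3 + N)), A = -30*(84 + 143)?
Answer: -196128/173 ≈ -1133.7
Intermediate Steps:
A = -6810 (A = -30*227 = -6810)
v(P, N) = (-5 + N)/(18 + P + 6*N) (v(P, N) = (-5 + N)/(P + (18 + 6*N)) = (-5 + N)/(18 + P + 6*N))
X = -6810
s(Q) = 6 + Q²
X/s(v(-12, 11)) = -6810/(6 + ((-5 + 11)/(18 - 12 + 6*11))²) = -6810/(6 + (6/(18 - 12 + 66))²) = -6810/(6 + (6/72)²) = -6810/(6 + ((1/72)*6)²) = -6810/(6 + (1/12)²) = -6810/(6 + 1/144) = -6810/865/144 = -6810*144/865 = -196128/173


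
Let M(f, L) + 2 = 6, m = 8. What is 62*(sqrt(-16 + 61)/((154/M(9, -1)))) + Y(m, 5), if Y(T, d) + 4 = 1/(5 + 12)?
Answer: -67/17 + 372*sqrt(5)/77 ≈ 6.8616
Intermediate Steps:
M(f, L) = 4 (M(f, L) = -2 + 6 = 4)
Y(T, d) = -67/17 (Y(T, d) = -4 + 1/(5 + 12) = -4 + 1/17 = -67/17)
62*(sqrt(-16 + 61)/((154/M(9, -1)))) + Y(m, 5) = 62*(sqrt(-16 + 61)/((154/4))) - 67/17 = 62*(sqrt(45)/((154*(1/4)))) - 67/17 = 62*((3*sqrt(5))/(77/2)) - 67/17 = 62*((3*sqrt(5))*(2/77)) - 67/17 = 62*(6*sqrt(5)/77) - 67/17 = 372*sqrt(5)/77 - 67/17 = -67/17 + 372*sqrt(5)/77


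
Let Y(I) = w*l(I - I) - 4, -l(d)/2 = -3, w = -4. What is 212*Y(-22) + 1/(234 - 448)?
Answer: -1270305/214 ≈ -5936.0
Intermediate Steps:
l(d) = 6 (l(d) = -2*(-3) = 6)
Y(I) = -28 (Y(I) = -4*6 - 4 = -24 - 4 = -28)
212*Y(-22) + 1/(234 - 448) = 212*(-28) + 1/(234 - 448) = -5936 + 1/(-214) = -5936 - 1/214 = -1270305/214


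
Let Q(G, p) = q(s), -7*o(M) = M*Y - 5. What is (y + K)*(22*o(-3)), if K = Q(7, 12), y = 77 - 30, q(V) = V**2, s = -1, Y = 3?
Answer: 2112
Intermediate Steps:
o(M) = 5/7 - 3*M/7 (o(M) = -(M*3 - 5)/7 = -(3*M - 5)/7 = -(-5 + 3*M)/7 = 5/7 - 3*M/7)
y = 47
Q(G, p) = 1 (Q(G, p) = (-1)**2 = 1)
K = 1
(y + K)*(22*o(-3)) = (47 + 1)*(22*(5/7 - 3/7*(-3))) = 48*(22*(5/7 + 9/7)) = 48*(22*2) = 48*44 = 2112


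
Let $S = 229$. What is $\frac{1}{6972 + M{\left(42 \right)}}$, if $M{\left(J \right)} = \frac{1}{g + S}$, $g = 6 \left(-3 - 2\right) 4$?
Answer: $\frac{109}{759949} \approx 0.00014343$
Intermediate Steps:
$g = -120$ ($g = 6 \left(-5\right) 4 = \left(-30\right) 4 = -120$)
$M{\left(J \right)} = \frac{1}{109}$ ($M{\left(J \right)} = \frac{1}{-120 + 229} = \frac{1}{109}$)
$\frac{1}{6972 + M{\left(42 \right)}} = \frac{1}{6972 + \frac{1}{109}} = \frac{1}{\frac{759949}{109}} = \frac{109}{759949}$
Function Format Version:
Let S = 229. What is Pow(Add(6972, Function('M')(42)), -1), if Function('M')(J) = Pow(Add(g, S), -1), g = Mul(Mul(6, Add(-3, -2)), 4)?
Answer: Rational(109, 759949) ≈ 0.00014343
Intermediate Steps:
g = -120 (g = Mul(Mul(6, -5), 4) = Mul(-30, 4) = -120)
Function('M')(J) = Rational(1, 109) (Function('M')(J) = Pow(Add(-120, 229), -1) = Pow(109, -1) = Rational(1, 109))
Pow(Add(6972, Function('M')(42)), -1) = Pow(Add(6972, Rational(1, 109)), -1) = Pow(Rational(759949, 109), -1) = Rational(109, 759949)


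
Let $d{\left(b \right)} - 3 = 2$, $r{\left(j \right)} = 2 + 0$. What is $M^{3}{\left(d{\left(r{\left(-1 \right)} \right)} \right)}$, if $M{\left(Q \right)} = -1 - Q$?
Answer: $-216$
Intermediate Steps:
$r{\left(j \right)} = 2$
$d{\left(b \right)} = 5$ ($d{\left(b \right)} = 3 + 2 = 5$)
$M^{3}{\left(d{\left(r{\left(-1 \right)} \right)} \right)} = \left(-1 - 5\right)^{3} = \left(-6\right)^{3} = -216$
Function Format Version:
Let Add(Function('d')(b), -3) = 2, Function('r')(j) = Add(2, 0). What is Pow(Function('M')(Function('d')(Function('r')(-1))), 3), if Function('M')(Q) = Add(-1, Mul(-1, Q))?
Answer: -216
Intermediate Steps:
Function('r')(j) = 2
Function('d')(b) = 5 (Function('d')(b) = Add(3, 2) = 5)
Pow(Function('M')(Function('d')(Function('r')(-1))), 3) = Pow(Add(-1, Mul(-1, 5)), 3) = Pow(Add(-1, -5), 3) = Pow(-6, 3) = -216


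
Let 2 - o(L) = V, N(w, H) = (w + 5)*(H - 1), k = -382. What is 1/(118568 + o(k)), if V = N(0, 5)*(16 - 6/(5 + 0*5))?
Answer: 1/118274 ≈ 8.4549e-6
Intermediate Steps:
N(w, H) = (-1 + H)*(5 + w) (N(w, H) = (5 + w)*(-1 + H) = (-1 + H)*(5 + w))
V = 296 (V = (-5 - 1*0 + 5*5 + 5*0)*(16 - 6/(5 + 0*5)) = (-5 + 0 + 25 + 0)*(16 - 6/(5 + 0)) = 20*(16 - 6/5) = 20*(74/5) = 296)
o(L) = -294 (o(L) = 2 - 1*296 = 2 - 296 = -294)
1/(118568 + o(k)) = 1/(118568 - 294) = 1/118274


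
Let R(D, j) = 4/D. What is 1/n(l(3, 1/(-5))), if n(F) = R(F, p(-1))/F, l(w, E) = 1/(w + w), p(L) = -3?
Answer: 1/144 ≈ 0.0069444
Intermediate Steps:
l(w, E) = 1/(2*w)
n(F) = 4/F**2 (n(F) = (4/F)/F = 4/F**2)
1/n(l(3, 1/(-5))) = 1/(4/((1/2)/3)**2) = 1/(4/((1/2)*(1/3))**2) = 1/(4/6**(-2)) = 1/(4*36) = 1/144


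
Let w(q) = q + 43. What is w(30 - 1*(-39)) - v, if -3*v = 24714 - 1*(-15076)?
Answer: 40126/3 ≈ 13375.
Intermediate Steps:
w(q) = 43 + q
v = -39790/3 (v = -(24714 - 1*(-15076))/3 = -(24714 + 15076)/3 = -1/3*39790 = -39790/3 ≈ -13263.)
w(30 - 1*(-39)) - v = (43 + (30 - 1*(-39))) - 1*(-39790/3) = (43 + (30 + 39)) + 39790/3 = (43 + 69) + 39790/3 = 112 + 39790/3 = 40126/3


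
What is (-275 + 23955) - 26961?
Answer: -3281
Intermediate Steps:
(-275 + 23955) - 26961 = 23680 - 26961 = -3281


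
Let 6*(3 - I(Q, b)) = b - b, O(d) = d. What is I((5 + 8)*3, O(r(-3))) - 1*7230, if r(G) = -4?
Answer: -7227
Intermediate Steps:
I(Q, b) = 3 (I(Q, b) = 3 - (b - b)/6 = 3 - ⅙*0 = 3 + 0 = 3)
I((5 + 8)*3, O(r(-3))) - 1*7230 = 3 - 1*7230 = 3 - 7230 = -7227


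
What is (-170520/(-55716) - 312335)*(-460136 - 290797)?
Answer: 1088970892912935/4643 ≈ 2.3454e+11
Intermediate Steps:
(-170520/(-55716) - 312335)*(-460136 - 290797) = (-170520*(-1/55716) - 312335)*(-750933) = (14210/4643 - 312335)*(-750933) = -1450157195/4643*(-750933) = 1088970892912935/4643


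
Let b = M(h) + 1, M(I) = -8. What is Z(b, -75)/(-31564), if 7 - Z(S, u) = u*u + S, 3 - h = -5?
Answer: 5611/31564 ≈ 0.17777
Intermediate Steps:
h = 8 (h = 3 - 1*(-5) = 3 + 5 = 8)
b = -7 (b = -8 + 1 = -7)
Z(S, u) = 7 - S - u² (Z(S, u) = 7 - (u*u + S) = 7 - (u² + S) = 7 - (S + u²) = 7 + (-S - u²) = 7 - S - u²)
Z(b, -75)/(-31564) = (7 - 1*(-7) - 1*(-75)²)/(-31564) = (7 + 7 - 1*5625)*(-1/31564) = (7 + 7 - 5625)*(-1/31564) = -5611*(-1/31564) = 5611/31564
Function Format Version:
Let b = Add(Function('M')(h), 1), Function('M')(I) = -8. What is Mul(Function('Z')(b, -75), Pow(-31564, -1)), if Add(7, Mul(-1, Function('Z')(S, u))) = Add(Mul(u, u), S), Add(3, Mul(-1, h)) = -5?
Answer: Rational(5611, 31564) ≈ 0.17777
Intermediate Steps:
h = 8 (h = Add(3, Mul(-1, -5)) = Add(3, 5) = 8)
b = -7 (b = Add(-8, 1) = -7)
Function('Z')(S, u) = Add(7, Mul(-1, S), Mul(-1, Pow(u, 2))) (Function('Z')(S, u) = Add(7, Mul(-1, Add(Mul(u, u), S))) = Add(7, Mul(-1, Add(Pow(u, 2), S))) = Add(7, Mul(-1, Add(S, Pow(u, 2)))) = Add(7, Add(Mul(-1, S), Mul(-1, Pow(u, 2)))) = Add(7, Mul(-1, S), Mul(-1, Pow(u, 2))))
Mul(Function('Z')(b, -75), Pow(-31564, -1)) = Mul(Add(7, Mul(-1, -7), Mul(-1, Pow(-75, 2))), Pow(-31564, -1)) = Mul(Add(7, 7, Mul(-1, 5625)), Rational(-1, 31564)) = Mul(Add(7, 7, -5625), Rational(-1, 31564)) = Mul(-5611, Rational(-1, 31564)) = Rational(5611, 31564)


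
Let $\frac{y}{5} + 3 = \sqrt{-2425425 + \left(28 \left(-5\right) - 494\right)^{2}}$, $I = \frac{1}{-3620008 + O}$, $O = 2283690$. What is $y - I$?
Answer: $- \frac{20044769}{1336318} + 5 i \sqrt{2023469} \approx -15.0 + 7112.4 i$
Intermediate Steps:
$I = - \frac{1}{1336318}$ ($I = \frac{1}{-3620008 + 2283690} = \frac{1}{-1336318} = - \frac{1}{1336318} \approx -7.4832 \cdot 10^{-7}$)
$y = -15 + 5 i \sqrt{2023469}$ ($y = -15 + 5 \sqrt{-2425425 + \left(28 \left(-5\right) - 494\right)^{2}} = -15 + 5 \sqrt{-2425425 + \left(-140 - 494\right)^{2}} = -15 + 5 \sqrt{-2425425 + \left(-634\right)^{2}} = -15 + 5 \sqrt{-2425425 + 401956} = -15 + 5 \sqrt{-2023469} = -15 + 5 i \sqrt{2023469} \approx -15.0 + 7112.4 i$)
$y - I = \left(-15 + 5 i \sqrt{2023469}\right) - - \frac{1}{1336318} = \left(-15 + 5 i \sqrt{2023469}\right) + \frac{1}{1336318} = - \frac{20044769}{1336318} + 5 i \sqrt{2023469}$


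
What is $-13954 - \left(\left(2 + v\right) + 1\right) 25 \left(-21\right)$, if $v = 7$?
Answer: $-8704$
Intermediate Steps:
$-13954 - \left(\left(2 + v\right) + 1\right) 25 \left(-21\right) = -13954 - \left(\left(2 + 7\right) + 1\right) 25 \left(-21\right) = -13954 - \left(9 + 1\right) 25 \left(-21\right) = -13954 - 10 \cdot 25 \left(-21\right) = -13954 - 250 \left(-21\right) = -13954 - -5250 = -13954 + 5250 = -8704$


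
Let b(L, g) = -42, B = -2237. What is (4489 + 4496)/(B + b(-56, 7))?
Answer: -8985/2279 ≈ -3.9425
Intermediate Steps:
(4489 + 4496)/(B + b(-56, 7)) = (4489 + 4496)/(-2237 - 42) = 8985/(-2279) = 8985*(-1/2279) = -8985/2279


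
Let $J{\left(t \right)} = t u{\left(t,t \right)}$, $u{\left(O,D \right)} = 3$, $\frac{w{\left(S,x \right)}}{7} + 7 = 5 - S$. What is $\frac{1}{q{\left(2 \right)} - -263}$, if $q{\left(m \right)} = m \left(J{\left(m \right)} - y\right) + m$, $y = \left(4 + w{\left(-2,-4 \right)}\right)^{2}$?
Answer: $\frac{1}{245} \approx 0.0040816$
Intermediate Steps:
$w{\left(S,x \right)} = -14 - 7 S$ ($w{\left(S,x \right)} = -49 + 7 \left(5 - S\right) = -49 - \left(-35 + 7 S\right) = -14 - 7 S$)
$J{\left(t \right)} = 3 t$ ($J{\left(t \right)} = t 3 = 3 t$)
$y = 16$ ($y = \left(4 - 0\right)^{2} = \left(4 + \left(-14 + 14\right)\right)^{2} = \left(4 + 0\right)^{2} = 4^{2} = 16$)
$q{\left(m \right)} = m + m \left(-16 + 3 m\right)$ ($q{\left(m \right)} = m \left(3 m - 16\right) + m = m \left(-16 + 3 m\right) + m = m + m \left(-16 + 3 m\right)$)
$\frac{1}{q{\left(2 \right)} - -263} = \frac{1}{3 \cdot 2 \left(-5 + 2\right) - -263} = \frac{1}{3 \cdot 2 \left(-3\right) + 263} = \frac{1}{-18 + 263} = \frac{1}{245}$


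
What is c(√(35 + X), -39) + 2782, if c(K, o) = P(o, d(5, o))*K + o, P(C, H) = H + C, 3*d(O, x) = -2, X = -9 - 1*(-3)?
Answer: 2743 - 119*√29/3 ≈ 2529.4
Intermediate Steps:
X = -6 (X = -9 + 3 = -6)
d(O, x) = -⅔ (d(O, x) = (⅓)*(-2) = -⅔)
P(C, H) = C + H
c(K, o) = o + K*(-⅔ + o) (c(K, o) = (o - ⅔)*K + o = (-⅔ + o)*K + o = K*(-⅔ + o) + o = o + K*(-⅔ + o))
c(√(35 + X), -39) + 2782 = (-39 - 2*√(35 - 6)/3 + √(35 - 6)*(-39)) + 2782 = (-39 - 2*√29/3 + √29*(-39)) + 2782 = (-39 - 2*√29/3 - 39*√29) + 2782 = (-39 - 119*√29/3) + 2782 = 2743 - 119*√29/3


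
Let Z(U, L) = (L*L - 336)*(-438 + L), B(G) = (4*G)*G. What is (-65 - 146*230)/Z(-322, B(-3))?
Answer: 2243/25728 ≈ 0.087181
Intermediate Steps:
B(G) = 4*G**2
Z(U, L) = (-438 + L)*(-336 + L**2) (Z(U, L) = (L**2 - 336)*(-438 + L) = (-336 + L**2)*(-438 + L) = (-438 + L)*(-336 + L**2))
(-65 - 146*230)/Z(-322, B(-3)) = (-65 - 146*230)/(147168 + (4*(-3)**2)**3 - 438*(4*(-3)**2)**2 - 1344*(-3)**2) = (-65 - 33580)/(147168 + (4*9)**3 - 438*(4*9)**2 - 1344*9) = -33645/(147168 + 36**3 - 438*36**2 - 336*36) = -33645/(147168 + 46656 - 438*1296 - 12096) = -33645/(147168 + 46656 - 567648 - 12096) = -33645/(-385920) = -33645*(-1/385920) = 2243/25728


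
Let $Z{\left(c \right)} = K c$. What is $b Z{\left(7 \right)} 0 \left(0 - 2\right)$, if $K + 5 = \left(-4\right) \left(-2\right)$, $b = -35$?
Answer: $0$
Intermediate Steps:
$K = 3$ ($K = -5 - -8 = -5 + 8 = 3$)
$Z{\left(c \right)} = 3 c$
$b Z{\left(7 \right)} 0 \left(0 - 2\right) = - 35 \cdot 3 \cdot 7 \cdot 0 \left(0 - 2\right) = \left(-35\right) 21 \cdot 0 \left(-2\right) = \left(-735\right) 0 = 0$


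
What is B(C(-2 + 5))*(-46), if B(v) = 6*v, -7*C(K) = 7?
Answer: 276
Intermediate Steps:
C(K) = -1 (C(K) = -⅐*7 = -1)
B(C(-2 + 5))*(-46) = (6*(-1))*(-46) = -6*(-46) = 276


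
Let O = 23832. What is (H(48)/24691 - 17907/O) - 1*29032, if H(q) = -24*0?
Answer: -230636177/7944 ≈ -29033.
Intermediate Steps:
H(q) = 0
(H(48)/24691 - 17907/O) - 1*29032 = (0/24691 - 17907/23832) - 1*29032 = (0*(1/24691) - 17907*1/23832) - 29032 = (0 - 5969/7944) - 29032 = -5969/7944 - 29032 = -230636177/7944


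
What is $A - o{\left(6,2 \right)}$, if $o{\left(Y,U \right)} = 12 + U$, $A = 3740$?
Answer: $3726$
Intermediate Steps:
$A - o{\left(6,2 \right)} = 3740 - \left(12 + 2\right) = 3740 - 14 = 3726$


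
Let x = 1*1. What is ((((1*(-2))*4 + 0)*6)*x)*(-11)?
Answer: 528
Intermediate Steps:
x = 1
((((1*(-2))*4 + 0)*6)*x)*(-11) = ((((1*(-2))*4 + 0)*6)*1)*(-11) = (((-2*4 + 0)*6)*1)*(-11) = (((-8 + 0)*6)*1)*(-11) = (-8*6*1)*(-11) = -48*1*(-11) = -48*(-11) = 528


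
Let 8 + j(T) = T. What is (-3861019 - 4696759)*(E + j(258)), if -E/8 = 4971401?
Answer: 340351029411324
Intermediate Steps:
E = -39771208 (E = -8*4971401 = -39771208)
j(T) = -8 + T
(-3861019 - 4696759)*(E + j(258)) = (-3861019 - 4696759)*(-39771208 + (-8 + 258)) = -8557778*(-39771208 + 250) = -8557778*(-39770958) = 340351029411324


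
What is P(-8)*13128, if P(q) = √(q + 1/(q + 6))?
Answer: 6564*I*√34 ≈ 38274.0*I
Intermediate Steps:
P(q) = √(q + 1/(6 + q))
P(-8)*13128 = √((1 - 8*(6 - 8))/(6 - 8))*13128 = √((1 - 8*(-2))/(-2))*13128 = √(-(1 + 16)/2)*13128 = √(-½*17)*13128 = √(-17/2)*13128 = (I*√34/2)*13128 = 6564*I*√34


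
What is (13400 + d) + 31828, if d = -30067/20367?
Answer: 921128609/20367 ≈ 45227.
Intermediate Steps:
d = -30067/20367 (d = -30067*1/20367 = -30067/20367 ≈ -1.4763)
(13400 + d) + 31828 = (13400 - 30067/20367) + 31828 = 272887733/20367 + 31828 = 921128609/20367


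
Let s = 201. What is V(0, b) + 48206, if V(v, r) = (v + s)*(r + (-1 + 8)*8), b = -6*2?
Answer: 57050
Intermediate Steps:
b = -12
V(v, r) = (56 + r)*(201 + v) (V(v, r) = (v + 201)*(r + (-1 + 8)*8) = (201 + v)*(r + 7*8) = (201 + v)*(r + 56) = (201 + v)*(56 + r) = (56 + r)*(201 + v))
V(0, b) + 48206 = (11256 + 56*0 + 201*(-12) - 12*0) + 48206 = (11256 + 0 - 2412 + 0) + 48206 = 8844 + 48206 = 57050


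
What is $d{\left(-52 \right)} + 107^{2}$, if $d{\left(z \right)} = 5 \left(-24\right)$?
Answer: $11329$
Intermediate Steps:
$d{\left(z \right)} = -120$
$d{\left(-52 \right)} + 107^{2} = -120 + 107^{2} = -120 + 11449 = 11329$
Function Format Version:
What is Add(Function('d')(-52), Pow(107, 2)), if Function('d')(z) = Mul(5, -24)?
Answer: 11329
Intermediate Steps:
Function('d')(z) = -120
Add(Function('d')(-52), Pow(107, 2)) = Add(-120, Pow(107, 2)) = Add(-120, 11449) = 11329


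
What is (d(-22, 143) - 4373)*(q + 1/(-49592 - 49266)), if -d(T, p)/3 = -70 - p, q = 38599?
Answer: -7124135829847/49429 ≈ -1.4413e+8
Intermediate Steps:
d(T, p) = 210 + 3*p (d(T, p) = -3*(-70 - p) = 210 + 3*p)
(d(-22, 143) - 4373)*(q + 1/(-49592 - 49266)) = ((210 + 3*143) - 4373)*(38599 + 1/(-49592 - 49266)) = ((210 + 429) - 4373)*(38599 + 1/(-98858)) = (639 - 4373)*(38599 - 1/98858) = -3734*3815819941/98858 = -7124135829847/49429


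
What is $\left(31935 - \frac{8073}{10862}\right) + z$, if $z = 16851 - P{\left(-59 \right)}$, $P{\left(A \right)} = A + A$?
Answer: $\frac{531187175}{10862} \approx 48903.0$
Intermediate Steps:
$P{\left(A \right)} = 2 A$
$z = 16969$ ($z = 16851 - 2 \left(-59\right) = 16851 - -118 = 16851 + 118 = 16969$)
$\left(31935 - \frac{8073}{10862}\right) + z = \left(31935 - \frac{8073}{10862}\right) + 16969 = \frac{346869897}{10862} + 16969 = \frac{531187175}{10862}$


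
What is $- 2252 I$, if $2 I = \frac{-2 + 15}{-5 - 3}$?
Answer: $\frac{7319}{4} \approx 1829.8$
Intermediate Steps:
$I = - \frac{13}{16}$ ($I = \frac{\left(-2 + 15\right) \frac{1}{-5 - 3}}{2} = \frac{13 \frac{1}{-8}}{2} = \frac{13 \left(- \frac{1}{8}\right)}{2} = \frac{1}{2} \left(- \frac{13}{8}\right) = - \frac{13}{16} \approx -0.8125$)
$- 2252 I = \left(-2252\right) \left(- \frac{13}{16}\right) = \frac{7319}{4}$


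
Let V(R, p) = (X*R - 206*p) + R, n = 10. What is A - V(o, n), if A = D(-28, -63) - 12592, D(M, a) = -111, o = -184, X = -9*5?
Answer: -18739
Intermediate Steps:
X = -45
A = -12703 (A = -111 - 12592 = -12703)
V(R, p) = -206*p - 44*R (V(R, p) = (-45*R - 206*p) + R = (-206*p - 45*R) + R = -206*p - 44*R)
A - V(o, n) = -12703 - (-206*10 - 44*(-184)) = -12703 - (-2060 + 8096) = -12703 - 1*6036 = -12703 - 6036 = -18739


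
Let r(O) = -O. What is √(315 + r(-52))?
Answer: √367 ≈ 19.157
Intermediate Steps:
√(315 + r(-52)) = √(315 - 1*(-52)) = √(315 + 52) = √367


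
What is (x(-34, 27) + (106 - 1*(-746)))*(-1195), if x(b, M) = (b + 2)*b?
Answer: -2318300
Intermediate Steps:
x(b, M) = b*(2 + b) (x(b, M) = (2 + b)*b = b*(2 + b))
(x(-34, 27) + (106 - 1*(-746)))*(-1195) = (-34*(2 - 34) + (106 - 1*(-746)))*(-1195) = (-34*(-32) + (106 + 746))*(-1195) = (1088 + 852)*(-1195) = 1940*(-1195) = -2318300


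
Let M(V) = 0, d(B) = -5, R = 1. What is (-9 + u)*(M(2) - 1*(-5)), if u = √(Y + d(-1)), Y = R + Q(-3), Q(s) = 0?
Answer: -45 + 10*I ≈ -45.0 + 10.0*I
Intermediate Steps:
Y = 1 (Y = 1 + 0 = 1)
u = 2*I (u = √(1 - 5) = √(-4) = 2*I ≈ 2.0*I)
(-9 + u)*(M(2) - 1*(-5)) = (-9 + 2*I)*(0 - 1*(-5)) = (-9 + 2*I)*(0 + 5) = (-9 + 2*I)*5 = -45 + 10*I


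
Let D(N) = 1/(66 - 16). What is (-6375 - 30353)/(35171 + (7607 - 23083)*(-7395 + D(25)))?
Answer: -918200/2861997037 ≈ -0.00032082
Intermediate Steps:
D(N) = 1/50
(-6375 - 30353)/(35171 + (7607 - 23083)*(-7395 + D(25))) = (-6375 - 30353)/(35171 + (7607 - 23083)*(-7395 + 1/50)) = -36728/(35171 - 15476*(-369749/50)) = -36728/(35171 + 2861117762/25) = -36728/2861997037/25 = -36728*25/2861997037 = -918200/2861997037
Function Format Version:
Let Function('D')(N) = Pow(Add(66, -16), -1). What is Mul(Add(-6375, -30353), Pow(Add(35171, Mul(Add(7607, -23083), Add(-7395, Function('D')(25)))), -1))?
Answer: Rational(-918200, 2861997037) ≈ -0.00032082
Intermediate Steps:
Function('D')(N) = Rational(1, 50) (Function('D')(N) = Pow(50, -1) = Rational(1, 50))
Mul(Add(-6375, -30353), Pow(Add(35171, Mul(Add(7607, -23083), Add(-7395, Function('D')(25)))), -1)) = Mul(Add(-6375, -30353), Pow(Add(35171, Mul(Add(7607, -23083), Add(-7395, Rational(1, 50)))), -1)) = Mul(-36728, Pow(Add(35171, Mul(-15476, Rational(-369749, 50))), -1)) = Mul(-36728, Pow(Add(35171, Rational(2861117762, 25)), -1)) = Mul(-36728, Pow(Rational(2861997037, 25), -1)) = Mul(-36728, Rational(25, 2861997037)) = Rational(-918200, 2861997037)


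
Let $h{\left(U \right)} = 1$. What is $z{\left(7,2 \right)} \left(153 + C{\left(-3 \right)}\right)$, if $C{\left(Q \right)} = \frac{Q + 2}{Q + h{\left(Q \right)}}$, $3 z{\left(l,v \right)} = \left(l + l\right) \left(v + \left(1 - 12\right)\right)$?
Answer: $-6447$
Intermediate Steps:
$z{\left(l,v \right)} = \frac{2 l \left(-11 + v\right)}{3}$ ($z{\left(l,v \right)} = \frac{\left(l + l\right) \left(v + \left(1 - 12\right)\right)}{3} = \frac{2 l \left(v + \left(1 - 12\right)\right)}{3} = \frac{2 l \left(v - 11\right)}{3} = \frac{2 l \left(-11 + v\right)}{3}$)
$C{\left(Q \right)} = \frac{2 + Q}{1 + Q}$ ($C{\left(Q \right)} = \frac{Q + 2}{Q + 1} = \frac{2 + Q}{1 + Q}$)
$z{\left(7,2 \right)} \left(153 + C{\left(-3 \right)}\right) = \frac{2}{3} \cdot 7 \left(-11 + 2\right) \left(153 + \frac{2 - 3}{1 - 3}\right) = \frac{2}{3} \cdot 7 \left(-9\right) \left(153 + \frac{1}{-2} \left(-1\right)\right) = - 42 \left(153 - - \frac{1}{2}\right) = - 42 \left(153 + \frac{1}{2}\right) = \left(-42\right) \frac{307}{2} = -6447$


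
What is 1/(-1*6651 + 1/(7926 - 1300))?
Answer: -6626/44069525 ≈ -0.00015035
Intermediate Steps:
1/(-1*6651 + 1/(7926 - 1300)) = 1/(-6651 + 1/6626) = 1/(-44069525/6626) = -6626/44069525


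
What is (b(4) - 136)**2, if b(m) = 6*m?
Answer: 12544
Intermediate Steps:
(b(4) - 136)**2 = (6*4 - 136)**2 = (24 - 136)**2 = (-112)**2 = 12544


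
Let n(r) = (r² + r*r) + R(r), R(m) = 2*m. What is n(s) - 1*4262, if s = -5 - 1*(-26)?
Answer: -3338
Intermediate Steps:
s = 21 (s = -5 + 26 = 21)
n(r) = 2*r + 2*r² (n(r) = (r² + r*r) + 2*r = (r² + r²) + 2*r = 2*r² + 2*r = 2*r + 2*r²)
n(s) - 1*4262 = 2*21*(1 + 21) - 1*4262 = 2*21*22 - 4262 = 924 - 4262 = -3338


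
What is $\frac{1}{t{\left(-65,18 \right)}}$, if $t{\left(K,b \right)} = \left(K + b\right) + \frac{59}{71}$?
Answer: $- \frac{71}{3278} \approx -0.02166$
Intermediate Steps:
$t{\left(K,b \right)} = \frac{59}{71} + K + b$ ($t{\left(K,b \right)} = \left(K + b\right) + 59 \cdot \frac{1}{71} = \left(K + b\right) + \frac{59}{71} = \frac{59}{71} + K + b$)
$\frac{1}{t{\left(-65,18 \right)}} = \frac{1}{\frac{59}{71} - 65 + 18} = \frac{1}{- \frac{3278}{71}} = - \frac{71}{3278}$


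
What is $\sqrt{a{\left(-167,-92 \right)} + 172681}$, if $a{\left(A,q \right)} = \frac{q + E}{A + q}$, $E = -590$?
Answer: $\frac{\sqrt{11583790799}}{259} \approx 415.55$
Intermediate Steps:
$a{\left(A,q \right)} = \frac{-590 + q}{A + q}$ ($a{\left(A,q \right)} = \frac{q - 590}{A + q} = \frac{-590 + q}{A + q}$)
$\sqrt{a{\left(-167,-92 \right)} + 172681} = \sqrt{\frac{-590 - 92}{-167 - 92} + 172681} = \sqrt{\frac{1}{-259} \left(-682\right) + 172681} = \sqrt{\left(- \frac{1}{259}\right) \left(-682\right) + 172681} = \sqrt{\frac{682}{259} + 172681} = \sqrt{\frac{44725061}{259}} = \frac{\sqrt{11583790799}}{259}$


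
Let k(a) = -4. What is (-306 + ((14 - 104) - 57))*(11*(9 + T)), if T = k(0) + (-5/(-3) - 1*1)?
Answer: -28237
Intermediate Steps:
T = -10/3 (T = -4 + (-5/(-3) - 1*1) = -4 + (-5*(-1/3) - 1) = -4 + (5/3 - 1) = -4 + 2/3 = -10/3 ≈ -3.3333)
(-306 + ((14 - 104) - 57))*(11*(9 + T)) = (-306 + ((14 - 104) - 57))*(11*(9 - 10/3)) = (-306 + (-90 - 57))*(11*(17/3)) = (-306 - 147)*(187/3) = -453*187/3 = -28237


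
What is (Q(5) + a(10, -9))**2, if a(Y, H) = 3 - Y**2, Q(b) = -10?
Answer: 11449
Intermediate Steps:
(Q(5) + a(10, -9))**2 = (-10 + (3 - 1*10**2))**2 = (-10 + (3 - 1*100))**2 = (-10 + (3 - 100))**2 = (-10 - 97)**2 = (-107)**2 = 11449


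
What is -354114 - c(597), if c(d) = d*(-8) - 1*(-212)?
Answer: -349550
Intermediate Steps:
c(d) = 212 - 8*d (c(d) = -8*d + 212 = 212 - 8*d)
-354114 - c(597) = -354114 - (212 - 8*597) = -354114 - (212 - 4776) = -354114 - 1*(-4564) = -354114 + 4564 = -349550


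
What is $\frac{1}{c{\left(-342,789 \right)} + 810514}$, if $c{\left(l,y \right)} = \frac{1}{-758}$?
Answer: $\frac{758}{614369611} \approx 1.2338 \cdot 10^{-6}$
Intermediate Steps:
$c{\left(l,y \right)} = - \frac{1}{758}$
$\frac{1}{c{\left(-342,789 \right)} + 810514} = \frac{1}{- \frac{1}{758} + 810514} = \frac{1}{\frac{614369611}{758}} = \frac{758}{614369611}$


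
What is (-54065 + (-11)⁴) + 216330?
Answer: 176906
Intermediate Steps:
(-54065 + (-11)⁴) + 216330 = (-54065 + 14641) + 216330 = -39424 + 216330 = 176906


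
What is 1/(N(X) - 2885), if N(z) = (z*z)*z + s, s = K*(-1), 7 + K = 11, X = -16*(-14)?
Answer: 1/11236535 ≈ 8.8995e-8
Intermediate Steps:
X = 224
K = 4 (K = -7 + 11 = 4)
s = -4 (s = 4*(-1) = -4)
N(z) = -4 + z³ (N(z) = (z*z)*z - 4 = z²*z - 4 = z³ - 4 = -4 + z³)
1/(N(X) - 2885) = 1/((-4 + 224³) - 2885) = 1/((-4 + 11239424) - 2885) = 1/(11239420 - 2885) = 1/11236535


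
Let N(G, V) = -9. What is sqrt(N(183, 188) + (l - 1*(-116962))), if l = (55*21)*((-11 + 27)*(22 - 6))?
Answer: sqrt(412633) ≈ 642.37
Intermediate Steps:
l = 295680 (l = 1155*(16*16) = 1155*256 = 295680)
sqrt(N(183, 188) + (l - 1*(-116962))) = sqrt(-9 + (295680 - 1*(-116962))) = sqrt(-9 + (295680 + 116962)) = sqrt(-9 + 412642) = sqrt(412633)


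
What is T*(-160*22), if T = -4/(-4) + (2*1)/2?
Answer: -7040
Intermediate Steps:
T = 2 (T = -4*(-¼) + 2*(½) = 1 + 1 = 2)
T*(-160*22) = 2*(-160*22) = 2*(-3520) = -7040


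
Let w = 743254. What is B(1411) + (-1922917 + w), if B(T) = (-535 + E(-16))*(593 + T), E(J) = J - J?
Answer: -2251803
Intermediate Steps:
E(J) = 0
B(T) = -317255 - 535*T (B(T) = (-535 + 0)*(593 + T) = -535*(593 + T) = -317255 - 535*T)
B(1411) + (-1922917 + w) = (-317255 - 535*1411) + (-1922917 + 743254) = (-317255 - 754885) - 1179663 = -1072140 - 1179663 = -2251803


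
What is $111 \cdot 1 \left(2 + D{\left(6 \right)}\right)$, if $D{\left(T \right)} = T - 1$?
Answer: $777$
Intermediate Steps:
$D{\left(T \right)} = -1 + T$
$111 \cdot 1 \left(2 + D{\left(6 \right)}\right) = 111 \cdot 1 \left(2 + \left(-1 + 6\right)\right) = 111 \cdot 1 \left(2 + 5\right) = 111 \cdot 1 \cdot 7 = 111 \cdot 7 = 777$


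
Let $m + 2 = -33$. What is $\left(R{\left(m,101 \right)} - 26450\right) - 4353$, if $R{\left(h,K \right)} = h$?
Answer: $-30838$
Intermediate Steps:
$m = -35$ ($m = -2 - 33 = -35$)
$\left(R{\left(m,101 \right)} - 26450\right) - 4353 = \left(-35 - 26450\right) - 4353 = -26485 - 4353 = -30838$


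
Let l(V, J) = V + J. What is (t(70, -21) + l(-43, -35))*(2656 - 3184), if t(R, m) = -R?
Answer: 78144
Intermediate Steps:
l(V, J) = J + V
(t(70, -21) + l(-43, -35))*(2656 - 3184) = (-1*70 + (-35 - 43))*(2656 - 3184) = (-70 - 78)*(-528) = -148*(-528) = 78144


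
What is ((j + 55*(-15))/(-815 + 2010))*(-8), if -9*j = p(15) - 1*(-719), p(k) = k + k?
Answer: 65392/10755 ≈ 6.0801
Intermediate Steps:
p(k) = 2*k
j = -749/9 (j = -(2*15 - 1*(-719))/9 = -(30 + 719)/9 = -⅑*749 = -749/9 ≈ -83.222)
((j + 55*(-15))/(-815 + 2010))*(-8) = ((-749/9 + 55*(-15))/(-815 + 2010))*(-8) = ((-749/9 - 825)/1195)*(-8) = -8174/9*1/1195*(-8) = -8174/10755*(-8) = 65392/10755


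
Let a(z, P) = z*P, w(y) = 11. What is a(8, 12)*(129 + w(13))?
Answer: 13440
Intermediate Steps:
a(z, P) = P*z
a(8, 12)*(129 + w(13)) = (12*8)*(129 + 11) = 96*140 = 13440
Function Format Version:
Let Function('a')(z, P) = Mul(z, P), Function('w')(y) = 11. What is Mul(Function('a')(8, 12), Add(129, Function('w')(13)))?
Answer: 13440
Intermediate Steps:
Function('a')(z, P) = Mul(P, z)
Mul(Function('a')(8, 12), Add(129, Function('w')(13))) = Mul(Mul(12, 8), Add(129, 11)) = Mul(96, 140) = 13440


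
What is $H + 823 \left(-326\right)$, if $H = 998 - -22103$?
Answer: $-245197$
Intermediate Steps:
$H = 23101$ ($H = 998 + 22103 = 23101$)
$H + 823 \left(-326\right) = 23101 + 823 \left(-326\right) = 23101 - 268298 = -245197$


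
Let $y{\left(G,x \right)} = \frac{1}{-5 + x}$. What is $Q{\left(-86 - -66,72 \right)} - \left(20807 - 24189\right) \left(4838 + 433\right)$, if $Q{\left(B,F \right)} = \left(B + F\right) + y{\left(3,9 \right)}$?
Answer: $\frac{71306297}{4} \approx 1.7827 \cdot 10^{7}$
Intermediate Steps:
$Q{\left(B,F \right)} = \frac{1}{4} + B + F$ ($Q{\left(B,F \right)} = \left(B + F\right) + \frac{1}{-5 + 9} = \left(B + F\right) + \frac{1}{4} = \frac{1}{4} + B + F$)
$Q{\left(-86 - -66,72 \right)} - \left(20807 - 24189\right) \left(4838 + 433\right) = \left(\frac{1}{4} - 20 + 72\right) - \left(20807 - 24189\right) \left(4838 + 433\right) = \left(\frac{1}{4} + \left(-86 + 66\right) + 72\right) - \left(-3382\right) 5271 = \left(\frac{1}{4} - 20 + 72\right) - -17826522 = \frac{209}{4} + 17826522 = \frac{71306297}{4}$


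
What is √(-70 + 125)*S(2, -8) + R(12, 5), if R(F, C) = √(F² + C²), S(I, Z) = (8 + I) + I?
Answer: 13 + 12*√55 ≈ 101.99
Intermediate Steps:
S(I, Z) = 8 + 2*I
R(F, C) = √(C² + F²)
√(-70 + 125)*S(2, -8) + R(12, 5) = √(-70 + 125)*(8 + 2*2) + √(5² + 12²) = √55*(8 + 4) + √(25 + 144) = √55*12 + √169 = 12*√55 + 13 = 13 + 12*√55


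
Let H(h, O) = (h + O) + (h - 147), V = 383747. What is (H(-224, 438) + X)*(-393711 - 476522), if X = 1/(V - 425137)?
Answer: 5654975057823/41390 ≈ 1.3663e+8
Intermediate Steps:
X = -1/41390 (X = 1/(383747 - 425137) = 1/(-41390) = -1/41390 ≈ -2.4160e-5)
H(h, O) = -147 + O + 2*h (H(h, O) = (O + h) + (-147 + h) = -147 + O + 2*h)
(H(-224, 438) + X)*(-393711 - 476522) = ((-147 + 438 + 2*(-224)) - 1/41390)*(-393711 - 476522) = ((-147 + 438 - 448) - 1/41390)*(-870233) = (-157 - 1/41390)*(-870233) = -6498231/41390*(-870233) = 5654975057823/41390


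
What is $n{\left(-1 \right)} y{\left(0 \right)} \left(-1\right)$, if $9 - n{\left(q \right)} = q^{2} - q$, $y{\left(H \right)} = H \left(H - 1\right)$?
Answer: $0$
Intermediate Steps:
$y{\left(H \right)} = H \left(-1 + H\right)$
$n{\left(q \right)} = 9 + q - q^{2}$ ($n{\left(q \right)} = 9 - \left(q^{2} - q\right) = 9 + q - q^{2}$)
$n{\left(-1 \right)} y{\left(0 \right)} \left(-1\right) = \left(9 - 1 - \left(-1\right)^{2}\right) 0 \left(-1 + 0\right) \left(-1\right) = \left(9 - 1 - 1\right) 0 \left(-1\right) \left(-1\right) = \left(9 - 1 - 1\right) 0 \left(-1\right) = 7 \cdot 0 \left(-1\right) = 0 \left(-1\right) = 0$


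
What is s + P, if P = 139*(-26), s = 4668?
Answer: 1054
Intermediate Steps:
P = -3614
s + P = 4668 - 3614 = 1054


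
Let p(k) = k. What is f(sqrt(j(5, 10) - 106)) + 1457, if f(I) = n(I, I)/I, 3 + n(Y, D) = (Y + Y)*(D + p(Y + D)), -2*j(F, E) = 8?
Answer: 1457 + 663*I*sqrt(110)/110 ≈ 1457.0 + 63.215*I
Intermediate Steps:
j(F, E) = -4 (j(F, E) = -1/2*8 = -4)
n(Y, D) = -3 + 2*Y*(Y + 2*D) (n(Y, D) = -3 + (Y + Y)*(D + (Y + D)) = -3 + (2*Y)*(D + (D + Y)) = -3 + (2*Y)*(Y + 2*D) = -3 + 2*Y*(Y + 2*D))
f(I) = (-3 + 6*I**2)/I (f(I) = (-3 + 2*I**2 + 4*I*I)/I = (-3 + 2*I**2 + 4*I**2)/I = (-3 + 6*I**2)/I)
f(sqrt(j(5, 10) - 106)) + 1457 = (-3/sqrt(-4 - 106) + 6*sqrt(-4 - 106)) + 1457 = (-3*(-I*sqrt(110)/110) + 6*sqrt(-110)) + 1457 = (-3*(-I*sqrt(110)/110) + 6*(I*sqrt(110))) + 1457 = (-(-3)*I*sqrt(110)/110 + 6*I*sqrt(110)) + 1457 = (3*I*sqrt(110)/110 + 6*I*sqrt(110)) + 1457 = 663*I*sqrt(110)/110 + 1457 = 1457 + 663*I*sqrt(110)/110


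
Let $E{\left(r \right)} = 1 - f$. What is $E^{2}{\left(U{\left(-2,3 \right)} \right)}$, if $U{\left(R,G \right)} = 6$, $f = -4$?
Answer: $25$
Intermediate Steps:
$E{\left(r \right)} = 5$ ($E{\left(r \right)} = 1 - -4 = 1 + 4 = 5$)
$E^{2}{\left(U{\left(-2,3 \right)} \right)} = 5^{2} = 25$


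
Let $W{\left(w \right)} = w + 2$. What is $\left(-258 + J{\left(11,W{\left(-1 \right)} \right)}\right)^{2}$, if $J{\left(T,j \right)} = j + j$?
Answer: $65536$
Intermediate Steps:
$W{\left(w \right)} = 2 + w$
$J{\left(T,j \right)} = 2 j$
$\left(-258 + J{\left(11,W{\left(-1 \right)} \right)}\right)^{2} = \left(-258 + 2 \left(2 - 1\right)\right)^{2} = \left(-258 + 2 \cdot 1\right)^{2} = \left(-258 + 2\right)^{2} = \left(-256\right)^{2} = 65536$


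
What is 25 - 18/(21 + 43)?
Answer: 791/32 ≈ 24.719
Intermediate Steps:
25 - 18/(21 + 43) = 25 - 18/64 = 25 + (1/64)*(-18) = 25 - 9/32 = 791/32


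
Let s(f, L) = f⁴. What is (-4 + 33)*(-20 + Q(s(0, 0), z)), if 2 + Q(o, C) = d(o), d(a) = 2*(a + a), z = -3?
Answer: -638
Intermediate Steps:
d(a) = 4*a (d(a) = 2*(2*a) = 4*a)
Q(o, C) = -2 + 4*o
(-4 + 33)*(-20 + Q(s(0, 0), z)) = (-4 + 33)*(-20 + (-2 + 4*0⁴)) = 29*(-20 + (-2 + 4*0)) = 29*(-20 + (-2 + 0)) = 29*(-20 - 2) = 29*(-22) = -638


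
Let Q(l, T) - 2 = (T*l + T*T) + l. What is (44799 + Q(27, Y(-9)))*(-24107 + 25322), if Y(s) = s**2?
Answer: 65094840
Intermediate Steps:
Q(l, T) = 2 + l + T**2 + T*l (Q(l, T) = 2 + ((T*l + T*T) + l) = 2 + ((T*l + T**2) + l) = 2 + ((T**2 + T*l) + l) = 2 + (l + T**2 + T*l) = 2 + l + T**2 + T*l)
(44799 + Q(27, Y(-9)))*(-24107 + 25322) = (44799 + (2 + 27 + ((-9)**2)**2 + (-9)**2*27))*(-24107 + 25322) = (44799 + (2 + 27 + 81**2 + 81*27))*1215 = (44799 + (2 + 27 + 6561 + 2187))*1215 = (44799 + 8777)*1215 = 53576*1215 = 65094840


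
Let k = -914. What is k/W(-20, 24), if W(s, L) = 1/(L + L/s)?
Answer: -104196/5 ≈ -20839.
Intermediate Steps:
k/W(-20, 24) = -914/((-20/(24*(1 - 20)))) = -914/((-20*1/24/(-19))) = -914/((-20*1/24*(-1/19))) = -914/5/114 = -914*114/5 = -104196/5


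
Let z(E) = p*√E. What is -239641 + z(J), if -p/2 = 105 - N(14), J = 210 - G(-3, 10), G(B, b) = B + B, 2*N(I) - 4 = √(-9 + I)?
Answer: -239641 - 6*√6*(206 - √5) ≈ -2.4264e+5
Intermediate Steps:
N(I) = 2 + √(-9 + I)/2
G(B, b) = 2*B
J = 216 (J = 210 - 2*(-3) = 210 - 1*(-6) = 210 + 6 = 216)
p = -206 + √5 (p = -2*(105 - (2 + √(-9 + 14)/2)) = -2*(105 - (2 + √5/2)) = -2*(105 + (-2 - √5/2)) = -2*(103 - √5/2) = -206 + √5 ≈ -203.76)
z(E) = √E*(-206 + √5) (z(E) = (-206 + √5)*√E = √E*(-206 + √5))
-239641 + z(J) = -239641 + √216*(-206 + √5) = -239641 + (6*√6)*(-206 + √5) = -239641 + 6*√6*(-206 + √5)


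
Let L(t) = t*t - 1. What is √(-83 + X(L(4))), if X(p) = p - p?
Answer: I*√83 ≈ 9.1104*I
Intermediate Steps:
L(t) = -1 + t² (L(t) = t² - 1 = -1 + t²)
X(p) = 0
√(-83 + X(L(4))) = √(-83 + 0) = √(-83) = I*√83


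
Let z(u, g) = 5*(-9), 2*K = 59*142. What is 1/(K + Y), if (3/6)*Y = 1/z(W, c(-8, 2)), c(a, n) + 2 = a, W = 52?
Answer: 45/188503 ≈ 0.00023872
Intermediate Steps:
c(a, n) = -2 + a
K = 4189 (K = (59*142)/2 = (½)*8378 = 4189)
z(u, g) = -45
Y = -2/45 (Y = 2/(-45) = 2*(-1/45) = -2/45 ≈ -0.044444)
1/(K + Y) = 1/(4189 - 2/45) = 1/(188503/45) = 45/188503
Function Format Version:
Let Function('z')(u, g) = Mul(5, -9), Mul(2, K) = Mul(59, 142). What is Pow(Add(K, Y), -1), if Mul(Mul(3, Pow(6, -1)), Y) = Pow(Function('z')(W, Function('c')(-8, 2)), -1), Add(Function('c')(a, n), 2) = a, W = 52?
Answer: Rational(45, 188503) ≈ 0.00023872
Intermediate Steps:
Function('c')(a, n) = Add(-2, a)
K = 4189 (K = Mul(Rational(1, 2), Mul(59, 142)) = Mul(Rational(1, 2), 8378) = 4189)
Function('z')(u, g) = -45
Y = Rational(-2, 45) (Y = Mul(2, Pow(-45, -1)) = Mul(2, Rational(-1, 45)) = Rational(-2, 45) ≈ -0.044444)
Pow(Add(K, Y), -1) = Pow(Add(4189, Rational(-2, 45)), -1) = Pow(Rational(188503, 45), -1) = Rational(45, 188503)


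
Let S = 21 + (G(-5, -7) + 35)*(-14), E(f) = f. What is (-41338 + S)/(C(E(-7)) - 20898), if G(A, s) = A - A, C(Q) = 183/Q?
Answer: 292649/146469 ≈ 1.9980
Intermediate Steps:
G(A, s) = 0
S = -469 (S = 21 + (0 + 35)*(-14) = 21 + 35*(-14) = 21 - 490 = -469)
(-41338 + S)/(C(E(-7)) - 20898) = (-41338 - 469)/(183/(-7) - 20898) = -41807/(183*(-⅐) - 20898) = -41807/(-183/7 - 20898) = -41807/(-146469/7) = -41807*(-7/146469) = 292649/146469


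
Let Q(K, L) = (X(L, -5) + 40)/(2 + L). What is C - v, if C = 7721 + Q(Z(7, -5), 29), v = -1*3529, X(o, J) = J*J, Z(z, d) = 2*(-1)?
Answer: 348815/31 ≈ 11252.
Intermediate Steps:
Z(z, d) = -2
X(o, J) = J²
Q(K, L) = 65/(2 + L) (Q(K, L) = ((-5)² + 40)/(2 + L) = (25 + 40)/(2 + L) = 65/(2 + L))
v = -3529
C = 239416/31 (C = 7721 + 65/(2 + 29) = 7721 + 65/31 = 239416/31 ≈ 7723.1)
C - v = 239416/31 - 1*(-3529) = 239416/31 + 3529 = 348815/31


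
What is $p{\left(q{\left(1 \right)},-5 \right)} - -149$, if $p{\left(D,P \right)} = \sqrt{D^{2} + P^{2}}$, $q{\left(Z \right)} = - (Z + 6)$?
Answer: $149 + \sqrt{74} \approx 157.6$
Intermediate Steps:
$q{\left(Z \right)} = -6 - Z$ ($q{\left(Z \right)} = - (6 + Z) = -6 - Z$)
$p{\left(q{\left(1 \right)},-5 \right)} - -149 = \sqrt{\left(-6 - 1\right)^{2} + \left(-5\right)^{2}} - -149 = \sqrt{\left(-6 - 1\right)^{2} + 25} + 149 = \sqrt{\left(-7\right)^{2} + 25} + 149 = \sqrt{49 + 25} + 149 = \sqrt{74} + 149 = 149 + \sqrt{74}$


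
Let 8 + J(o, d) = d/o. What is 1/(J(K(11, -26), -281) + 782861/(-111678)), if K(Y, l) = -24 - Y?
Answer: -558390/3898351 ≈ -0.14324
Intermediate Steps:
J(o, d) = -8 + d/o
1/(J(K(11, -26), -281) + 782861/(-111678)) = 1/((-8 - 281/(-24 - 1*11)) + 782861/(-111678)) = 1/((-8 - 281/(-24 - 11)) + 782861*(-1/111678)) = 1/((-8 - 281/(-35)) - 782861/111678) = 1/((-8 - 281*(-1/35)) - 782861/111678) = 1/((-8 + 281/35) - 782861/111678) = 1/(1/35 - 782861/111678) = 1/(-3898351/558390) = -558390/3898351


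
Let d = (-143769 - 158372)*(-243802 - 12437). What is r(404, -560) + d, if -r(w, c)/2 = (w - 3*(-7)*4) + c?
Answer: 77420307843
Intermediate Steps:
r(w, c) = -168 - 2*c - 2*w (r(w, c) = -2*((w - 3*(-7)*4) + c) = -2*((w + 21*4) + c) = -2*((w + 84) + c) = -2*((84 + w) + c) = -2*(84 + c + w) = -168 - 2*c - 2*w)
d = 77420307699 (d = -302141*(-256239) = 77420307699)
r(404, -560) + d = (-168 - 2*(-560) - 2*404) + 77420307699 = (-168 + 1120 - 808) + 77420307699 = 144 + 77420307699 = 77420307843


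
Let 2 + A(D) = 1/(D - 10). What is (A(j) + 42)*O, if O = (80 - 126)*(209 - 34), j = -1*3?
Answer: -4177950/13 ≈ -3.2138e+5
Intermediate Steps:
j = -3
O = -8050 (O = -46*175 = -8050)
A(D) = -2 + 1/(-10 + D) (A(D) = -2 + 1/(D - 10) = -2 + 1/(-10 + D))
(A(j) + 42)*O = ((21 - 2*(-3))/(-10 - 3) + 42)*(-8050) = ((21 + 6)/(-13) + 42)*(-8050) = (-1/13*27 + 42)*(-8050) = (-27/13 + 42)*(-8050) = (519/13)*(-8050) = -4177950/13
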